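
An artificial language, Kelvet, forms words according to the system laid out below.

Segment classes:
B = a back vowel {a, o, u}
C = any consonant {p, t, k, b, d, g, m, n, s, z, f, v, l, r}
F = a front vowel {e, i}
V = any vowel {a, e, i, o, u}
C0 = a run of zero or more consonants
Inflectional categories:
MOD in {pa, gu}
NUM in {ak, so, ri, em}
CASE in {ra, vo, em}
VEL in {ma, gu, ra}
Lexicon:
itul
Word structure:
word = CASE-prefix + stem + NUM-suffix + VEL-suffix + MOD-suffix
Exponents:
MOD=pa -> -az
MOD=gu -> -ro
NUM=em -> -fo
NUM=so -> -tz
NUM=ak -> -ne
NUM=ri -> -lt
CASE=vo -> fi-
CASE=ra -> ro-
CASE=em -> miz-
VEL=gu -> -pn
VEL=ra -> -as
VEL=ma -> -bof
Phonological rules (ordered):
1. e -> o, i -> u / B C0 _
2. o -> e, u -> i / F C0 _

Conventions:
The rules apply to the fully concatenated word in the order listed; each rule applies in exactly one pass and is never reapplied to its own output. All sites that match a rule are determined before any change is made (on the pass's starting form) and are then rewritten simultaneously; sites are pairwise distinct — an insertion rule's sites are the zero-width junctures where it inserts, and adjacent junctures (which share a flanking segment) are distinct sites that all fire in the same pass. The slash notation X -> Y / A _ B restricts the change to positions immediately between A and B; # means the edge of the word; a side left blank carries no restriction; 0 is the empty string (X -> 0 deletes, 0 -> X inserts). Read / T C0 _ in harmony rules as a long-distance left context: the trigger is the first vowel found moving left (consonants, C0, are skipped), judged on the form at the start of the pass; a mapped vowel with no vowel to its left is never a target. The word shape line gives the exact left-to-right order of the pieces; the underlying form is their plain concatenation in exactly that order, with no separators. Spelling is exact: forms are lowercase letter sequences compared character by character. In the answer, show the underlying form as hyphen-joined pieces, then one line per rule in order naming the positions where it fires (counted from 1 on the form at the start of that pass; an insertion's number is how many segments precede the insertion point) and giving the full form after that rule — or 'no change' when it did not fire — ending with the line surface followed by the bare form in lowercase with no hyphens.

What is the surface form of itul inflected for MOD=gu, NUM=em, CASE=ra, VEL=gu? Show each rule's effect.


underlying: ro-itul-fo-pn-ro
1. e -> o, i -> u / B C0 _: fires at position(s) 3: routulfopnro
2. o -> e, u -> i / F C0 _: no change
surface: routulfopnro


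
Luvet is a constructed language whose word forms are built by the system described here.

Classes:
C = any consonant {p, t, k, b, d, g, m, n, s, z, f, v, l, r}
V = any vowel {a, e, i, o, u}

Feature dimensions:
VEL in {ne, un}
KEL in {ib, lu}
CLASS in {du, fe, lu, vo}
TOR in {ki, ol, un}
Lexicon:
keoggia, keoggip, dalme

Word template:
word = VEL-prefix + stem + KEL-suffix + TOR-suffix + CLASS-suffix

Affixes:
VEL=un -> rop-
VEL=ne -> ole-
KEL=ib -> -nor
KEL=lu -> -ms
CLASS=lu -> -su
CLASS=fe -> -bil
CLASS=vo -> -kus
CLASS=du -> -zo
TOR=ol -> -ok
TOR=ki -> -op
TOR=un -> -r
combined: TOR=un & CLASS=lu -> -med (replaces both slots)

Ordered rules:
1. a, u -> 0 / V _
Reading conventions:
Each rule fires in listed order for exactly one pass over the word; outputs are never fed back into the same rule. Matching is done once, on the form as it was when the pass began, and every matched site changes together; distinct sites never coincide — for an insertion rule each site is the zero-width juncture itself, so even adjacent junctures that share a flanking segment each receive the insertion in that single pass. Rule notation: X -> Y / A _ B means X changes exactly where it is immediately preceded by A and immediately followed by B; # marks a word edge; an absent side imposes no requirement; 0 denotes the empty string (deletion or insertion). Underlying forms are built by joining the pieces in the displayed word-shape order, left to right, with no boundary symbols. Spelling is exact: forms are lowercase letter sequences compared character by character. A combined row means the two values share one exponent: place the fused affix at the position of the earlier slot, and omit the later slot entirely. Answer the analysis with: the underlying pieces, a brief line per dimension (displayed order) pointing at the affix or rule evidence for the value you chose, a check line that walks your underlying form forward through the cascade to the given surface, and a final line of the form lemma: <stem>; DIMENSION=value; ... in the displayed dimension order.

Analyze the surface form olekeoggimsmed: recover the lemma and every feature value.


underlying: ole-keoggia-ms-med
VEL=ne - signalled by the affix ole-
KEL=lu - signalled by the affix -ms
CLASS=lu - signalled by the combined affix row
TOR=un - signalled by the combined affix row
check: olekeoggiamsmed -> olekeoggimsmed
lemma: keoggia; VEL=ne; KEL=lu; CLASS=lu; TOR=un


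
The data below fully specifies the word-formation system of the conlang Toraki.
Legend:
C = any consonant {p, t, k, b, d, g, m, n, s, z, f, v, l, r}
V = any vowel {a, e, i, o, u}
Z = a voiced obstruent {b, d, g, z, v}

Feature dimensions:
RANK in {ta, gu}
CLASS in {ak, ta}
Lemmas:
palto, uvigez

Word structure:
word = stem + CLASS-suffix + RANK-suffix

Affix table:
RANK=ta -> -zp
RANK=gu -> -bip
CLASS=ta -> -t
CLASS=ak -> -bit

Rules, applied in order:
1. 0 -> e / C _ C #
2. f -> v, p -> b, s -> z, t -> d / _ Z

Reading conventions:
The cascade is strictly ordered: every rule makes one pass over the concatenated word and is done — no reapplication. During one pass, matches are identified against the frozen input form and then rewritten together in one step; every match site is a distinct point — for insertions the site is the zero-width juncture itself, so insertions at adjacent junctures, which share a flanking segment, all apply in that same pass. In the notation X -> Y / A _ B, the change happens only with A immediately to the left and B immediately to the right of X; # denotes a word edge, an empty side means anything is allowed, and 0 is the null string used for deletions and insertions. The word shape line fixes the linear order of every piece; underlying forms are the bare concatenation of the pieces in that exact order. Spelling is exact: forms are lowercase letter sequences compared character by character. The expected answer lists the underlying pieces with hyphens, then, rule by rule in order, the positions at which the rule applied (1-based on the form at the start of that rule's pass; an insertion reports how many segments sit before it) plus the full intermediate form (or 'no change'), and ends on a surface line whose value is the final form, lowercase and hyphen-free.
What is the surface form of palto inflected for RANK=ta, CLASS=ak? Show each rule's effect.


underlying: palto-bit-zp
1. 0 -> e / C _ C #: inserts after position(s) 9: paltobitzep
2. f -> v, p -> b, s -> z, t -> d / _ Z: fires at position(s) 8: paltobidzep
surface: paltobidzep


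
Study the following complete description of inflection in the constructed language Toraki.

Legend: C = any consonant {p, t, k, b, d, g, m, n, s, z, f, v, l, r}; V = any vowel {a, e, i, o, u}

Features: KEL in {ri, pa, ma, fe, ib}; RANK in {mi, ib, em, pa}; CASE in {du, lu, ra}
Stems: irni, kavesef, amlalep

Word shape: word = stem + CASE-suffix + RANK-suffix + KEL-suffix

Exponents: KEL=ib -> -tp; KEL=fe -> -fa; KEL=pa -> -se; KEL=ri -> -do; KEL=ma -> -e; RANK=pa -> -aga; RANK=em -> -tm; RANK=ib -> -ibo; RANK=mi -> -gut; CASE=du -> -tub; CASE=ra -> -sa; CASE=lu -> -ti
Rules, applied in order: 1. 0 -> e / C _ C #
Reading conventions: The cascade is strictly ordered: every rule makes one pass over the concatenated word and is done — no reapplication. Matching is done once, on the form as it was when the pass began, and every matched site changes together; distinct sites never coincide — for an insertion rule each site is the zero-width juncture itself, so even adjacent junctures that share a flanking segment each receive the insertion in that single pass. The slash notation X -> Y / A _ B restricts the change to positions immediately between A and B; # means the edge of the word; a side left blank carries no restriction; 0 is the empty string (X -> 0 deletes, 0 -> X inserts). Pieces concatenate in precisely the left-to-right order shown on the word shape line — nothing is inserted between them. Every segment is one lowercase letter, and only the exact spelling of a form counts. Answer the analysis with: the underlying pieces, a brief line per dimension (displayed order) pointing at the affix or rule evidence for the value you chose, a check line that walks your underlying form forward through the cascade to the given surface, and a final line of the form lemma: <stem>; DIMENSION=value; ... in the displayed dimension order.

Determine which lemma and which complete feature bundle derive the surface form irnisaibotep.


underlying: irni-sa-ibo-tp
KEL=ib - signalled by the affix -tp
RANK=ib - signalled by the affix -ibo
CASE=ra - signalled by the affix -sa
check: irnisaibotp -> irnisaibotep
lemma: irni; KEL=ib; RANK=ib; CASE=ra


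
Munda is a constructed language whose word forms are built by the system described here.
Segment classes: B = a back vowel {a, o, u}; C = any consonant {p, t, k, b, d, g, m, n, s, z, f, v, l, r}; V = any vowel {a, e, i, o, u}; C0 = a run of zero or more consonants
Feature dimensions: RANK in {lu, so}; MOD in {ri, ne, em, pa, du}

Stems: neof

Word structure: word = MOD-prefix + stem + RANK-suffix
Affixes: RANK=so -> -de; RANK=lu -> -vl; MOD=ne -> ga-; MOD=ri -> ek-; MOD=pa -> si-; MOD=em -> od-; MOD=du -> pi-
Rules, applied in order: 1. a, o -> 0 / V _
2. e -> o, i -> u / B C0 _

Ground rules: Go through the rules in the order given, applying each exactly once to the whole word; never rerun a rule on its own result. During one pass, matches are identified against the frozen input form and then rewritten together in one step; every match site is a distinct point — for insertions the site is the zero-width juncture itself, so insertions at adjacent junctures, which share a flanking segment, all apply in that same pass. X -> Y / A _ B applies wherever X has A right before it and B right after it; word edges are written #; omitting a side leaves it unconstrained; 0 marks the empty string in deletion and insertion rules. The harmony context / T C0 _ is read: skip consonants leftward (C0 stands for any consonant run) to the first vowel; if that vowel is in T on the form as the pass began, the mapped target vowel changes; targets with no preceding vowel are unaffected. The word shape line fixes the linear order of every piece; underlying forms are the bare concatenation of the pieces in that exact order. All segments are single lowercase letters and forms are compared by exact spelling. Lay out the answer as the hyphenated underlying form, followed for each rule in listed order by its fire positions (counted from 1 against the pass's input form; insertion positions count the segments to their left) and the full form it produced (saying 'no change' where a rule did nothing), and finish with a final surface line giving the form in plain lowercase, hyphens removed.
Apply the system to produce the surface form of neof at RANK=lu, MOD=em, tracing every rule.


underlying: od-neof-vl
1. a, o -> 0 / V _: fires at position(s) 5: odnefvl
2. e -> o, i -> u / B C0 _: fires at position(s) 4: odnofvl
surface: odnofvl


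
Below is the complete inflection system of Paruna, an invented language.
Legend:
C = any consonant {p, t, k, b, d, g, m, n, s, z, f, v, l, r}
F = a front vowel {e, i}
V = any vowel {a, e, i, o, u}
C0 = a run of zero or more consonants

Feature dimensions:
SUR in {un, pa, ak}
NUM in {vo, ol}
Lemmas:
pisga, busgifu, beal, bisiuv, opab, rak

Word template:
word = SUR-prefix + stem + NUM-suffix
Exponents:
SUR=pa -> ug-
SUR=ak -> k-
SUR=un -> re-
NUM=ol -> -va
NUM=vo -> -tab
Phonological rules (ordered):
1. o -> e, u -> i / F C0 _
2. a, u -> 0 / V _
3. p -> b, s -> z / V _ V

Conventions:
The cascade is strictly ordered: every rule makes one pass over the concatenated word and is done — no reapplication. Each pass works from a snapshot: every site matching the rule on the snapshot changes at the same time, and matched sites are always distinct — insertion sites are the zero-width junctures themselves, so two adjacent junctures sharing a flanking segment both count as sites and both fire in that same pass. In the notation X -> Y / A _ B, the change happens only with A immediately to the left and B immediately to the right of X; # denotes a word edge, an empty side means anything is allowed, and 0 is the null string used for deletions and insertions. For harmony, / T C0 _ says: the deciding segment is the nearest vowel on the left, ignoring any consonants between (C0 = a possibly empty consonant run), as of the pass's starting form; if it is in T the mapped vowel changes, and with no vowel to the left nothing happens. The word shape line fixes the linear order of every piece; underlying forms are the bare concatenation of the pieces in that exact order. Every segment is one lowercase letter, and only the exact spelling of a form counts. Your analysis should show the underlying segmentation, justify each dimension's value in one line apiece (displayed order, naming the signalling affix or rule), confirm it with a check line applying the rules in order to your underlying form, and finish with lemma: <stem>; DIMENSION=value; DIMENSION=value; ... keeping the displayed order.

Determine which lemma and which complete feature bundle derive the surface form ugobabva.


underlying: ug-opab-va
SUR=pa - signalled by the affix ug-
NUM=ol - signalled by the affix -va
check: ugopabva -> ugopabva -> ugopabva -> ugobabva
lemma: opab; SUR=pa; NUM=ol


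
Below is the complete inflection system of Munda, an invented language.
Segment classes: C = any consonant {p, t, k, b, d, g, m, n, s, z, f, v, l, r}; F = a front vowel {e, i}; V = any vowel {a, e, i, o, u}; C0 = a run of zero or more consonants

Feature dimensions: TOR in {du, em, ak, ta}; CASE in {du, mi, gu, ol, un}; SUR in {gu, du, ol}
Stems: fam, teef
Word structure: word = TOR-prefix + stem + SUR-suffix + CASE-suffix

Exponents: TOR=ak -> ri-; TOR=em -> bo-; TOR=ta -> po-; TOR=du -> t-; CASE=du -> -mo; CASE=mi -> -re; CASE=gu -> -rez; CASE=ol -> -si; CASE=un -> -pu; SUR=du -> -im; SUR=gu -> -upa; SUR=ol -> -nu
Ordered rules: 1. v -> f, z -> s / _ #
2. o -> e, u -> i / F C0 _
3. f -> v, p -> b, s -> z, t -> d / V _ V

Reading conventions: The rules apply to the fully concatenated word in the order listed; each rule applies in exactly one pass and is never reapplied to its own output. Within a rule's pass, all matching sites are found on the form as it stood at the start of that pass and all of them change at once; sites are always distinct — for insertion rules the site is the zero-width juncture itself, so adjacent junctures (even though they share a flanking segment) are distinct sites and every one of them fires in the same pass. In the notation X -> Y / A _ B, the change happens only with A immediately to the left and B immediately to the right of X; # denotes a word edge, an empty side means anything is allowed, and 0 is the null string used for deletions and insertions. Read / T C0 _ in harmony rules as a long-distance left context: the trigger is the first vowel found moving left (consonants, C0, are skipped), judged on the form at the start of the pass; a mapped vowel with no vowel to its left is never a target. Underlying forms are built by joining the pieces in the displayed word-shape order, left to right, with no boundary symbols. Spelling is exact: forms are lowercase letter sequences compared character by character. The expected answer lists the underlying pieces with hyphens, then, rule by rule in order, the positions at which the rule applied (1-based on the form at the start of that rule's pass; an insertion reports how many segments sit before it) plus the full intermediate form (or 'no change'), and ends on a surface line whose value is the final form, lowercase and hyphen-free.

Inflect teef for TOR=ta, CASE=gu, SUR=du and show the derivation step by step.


underlying: po-teef-im-rez
1. v -> f, z -> s / _ #: fires at position(s) 11: poteefimres
2. o -> e, u -> i / F C0 _: no change
3. f -> v, p -> b, s -> z, t -> d / V _ V: fires at position(s) 3, 6: podeevimres
surface: podeevimres


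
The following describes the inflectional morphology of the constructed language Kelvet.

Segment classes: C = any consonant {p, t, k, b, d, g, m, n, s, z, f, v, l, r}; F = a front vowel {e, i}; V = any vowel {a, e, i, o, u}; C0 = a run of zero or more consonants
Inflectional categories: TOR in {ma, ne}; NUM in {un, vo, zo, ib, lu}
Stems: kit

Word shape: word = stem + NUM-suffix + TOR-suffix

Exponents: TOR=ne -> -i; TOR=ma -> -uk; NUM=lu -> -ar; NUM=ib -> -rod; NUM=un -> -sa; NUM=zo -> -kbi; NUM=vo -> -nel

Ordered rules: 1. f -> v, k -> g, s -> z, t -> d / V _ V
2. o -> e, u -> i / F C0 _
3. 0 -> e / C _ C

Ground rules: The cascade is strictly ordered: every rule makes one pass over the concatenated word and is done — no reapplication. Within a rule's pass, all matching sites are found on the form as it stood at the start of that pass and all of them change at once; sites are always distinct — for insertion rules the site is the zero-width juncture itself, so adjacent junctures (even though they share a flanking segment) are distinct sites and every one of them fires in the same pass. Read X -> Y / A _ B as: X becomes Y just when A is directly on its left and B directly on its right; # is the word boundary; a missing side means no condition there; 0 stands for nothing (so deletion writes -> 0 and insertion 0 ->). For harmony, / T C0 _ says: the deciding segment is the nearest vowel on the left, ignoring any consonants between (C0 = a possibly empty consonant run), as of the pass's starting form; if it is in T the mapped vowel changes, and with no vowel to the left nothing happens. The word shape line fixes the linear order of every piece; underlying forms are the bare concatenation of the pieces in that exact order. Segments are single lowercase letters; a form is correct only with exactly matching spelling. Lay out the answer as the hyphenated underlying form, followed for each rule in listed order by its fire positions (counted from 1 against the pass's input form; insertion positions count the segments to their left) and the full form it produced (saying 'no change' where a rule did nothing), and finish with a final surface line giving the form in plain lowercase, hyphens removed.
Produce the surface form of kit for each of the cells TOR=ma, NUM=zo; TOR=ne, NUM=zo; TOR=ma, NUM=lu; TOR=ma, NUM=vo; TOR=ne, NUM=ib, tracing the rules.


cell TOR=ma, NUM=zo:
underlying: kit-kbi-uk
1. f -> v, k -> g, s -> z, t -> d / V _ V: no change
2. o -> e, u -> i / F C0 _: fires at position(s) 7: kitkbiik
3. 0 -> e / C _ C: inserts after position(s) 3, 4: kitekebiik
surface: kitekebiik

cell TOR=ne, NUM=zo:
underlying: kit-kbi-i
1. f -> v, k -> g, s -> z, t -> d / V _ V: no change
2. o -> e, u -> i / F C0 _: no change
3. 0 -> e / C _ C: inserts after position(s) 3, 4: kitekebii
surface: kitekebii

cell TOR=ma, NUM=lu:
underlying: kit-ar-uk
1. f -> v, k -> g, s -> z, t -> d / V _ V: fires at position(s) 3: kidaruk
2. o -> e, u -> i / F C0 _: no change
3. 0 -> e / C _ C: no change
surface: kidaruk

cell TOR=ma, NUM=vo:
underlying: kit-nel-uk
1. f -> v, k -> g, s -> z, t -> d / V _ V: no change
2. o -> e, u -> i / F C0 _: fires at position(s) 7: kitnelik
3. 0 -> e / C _ C: inserts after position(s) 3: kitenelik
surface: kitenelik

cell TOR=ne, NUM=ib:
underlying: kit-rod-i
1. f -> v, k -> g, s -> z, t -> d / V _ V: no change
2. o -> e, u -> i / F C0 _: fires at position(s) 5: kitredi
3. 0 -> e / C _ C: inserts after position(s) 3: kiteredi
surface: kiteredi


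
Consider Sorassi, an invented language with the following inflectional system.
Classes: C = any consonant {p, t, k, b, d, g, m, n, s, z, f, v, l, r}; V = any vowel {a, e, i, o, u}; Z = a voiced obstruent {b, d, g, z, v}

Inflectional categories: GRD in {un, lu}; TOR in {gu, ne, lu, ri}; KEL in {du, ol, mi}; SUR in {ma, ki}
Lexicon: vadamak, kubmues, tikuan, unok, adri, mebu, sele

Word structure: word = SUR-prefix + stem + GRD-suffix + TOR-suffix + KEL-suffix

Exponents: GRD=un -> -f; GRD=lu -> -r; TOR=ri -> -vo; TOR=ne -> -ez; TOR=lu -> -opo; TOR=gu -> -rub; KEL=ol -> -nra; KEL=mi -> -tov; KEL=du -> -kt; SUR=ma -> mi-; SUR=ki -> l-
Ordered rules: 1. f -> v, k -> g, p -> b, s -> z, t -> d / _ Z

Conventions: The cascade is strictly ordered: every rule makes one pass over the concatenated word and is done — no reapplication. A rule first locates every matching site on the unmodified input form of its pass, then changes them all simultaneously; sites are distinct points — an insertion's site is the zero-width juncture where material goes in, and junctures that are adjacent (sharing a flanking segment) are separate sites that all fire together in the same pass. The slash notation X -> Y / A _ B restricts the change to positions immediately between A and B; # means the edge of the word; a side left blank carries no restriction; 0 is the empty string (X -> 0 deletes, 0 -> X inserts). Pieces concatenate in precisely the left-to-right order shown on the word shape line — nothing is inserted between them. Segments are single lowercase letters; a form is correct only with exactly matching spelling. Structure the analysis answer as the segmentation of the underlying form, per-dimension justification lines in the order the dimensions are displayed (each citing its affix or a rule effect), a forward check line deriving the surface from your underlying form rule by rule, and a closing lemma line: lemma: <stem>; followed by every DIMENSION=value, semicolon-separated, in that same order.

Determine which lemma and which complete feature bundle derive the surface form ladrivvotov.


underlying: l-adri-f-vo-tov
GRD=un - signalled by the affix -f
TOR=ri - signalled by the affix -vo
KEL=mi - signalled by the affix -tov
SUR=ki - signalled by the affix l-
check: ladrifvotov -> ladrivvotov
lemma: adri; GRD=un; TOR=ri; KEL=mi; SUR=ki


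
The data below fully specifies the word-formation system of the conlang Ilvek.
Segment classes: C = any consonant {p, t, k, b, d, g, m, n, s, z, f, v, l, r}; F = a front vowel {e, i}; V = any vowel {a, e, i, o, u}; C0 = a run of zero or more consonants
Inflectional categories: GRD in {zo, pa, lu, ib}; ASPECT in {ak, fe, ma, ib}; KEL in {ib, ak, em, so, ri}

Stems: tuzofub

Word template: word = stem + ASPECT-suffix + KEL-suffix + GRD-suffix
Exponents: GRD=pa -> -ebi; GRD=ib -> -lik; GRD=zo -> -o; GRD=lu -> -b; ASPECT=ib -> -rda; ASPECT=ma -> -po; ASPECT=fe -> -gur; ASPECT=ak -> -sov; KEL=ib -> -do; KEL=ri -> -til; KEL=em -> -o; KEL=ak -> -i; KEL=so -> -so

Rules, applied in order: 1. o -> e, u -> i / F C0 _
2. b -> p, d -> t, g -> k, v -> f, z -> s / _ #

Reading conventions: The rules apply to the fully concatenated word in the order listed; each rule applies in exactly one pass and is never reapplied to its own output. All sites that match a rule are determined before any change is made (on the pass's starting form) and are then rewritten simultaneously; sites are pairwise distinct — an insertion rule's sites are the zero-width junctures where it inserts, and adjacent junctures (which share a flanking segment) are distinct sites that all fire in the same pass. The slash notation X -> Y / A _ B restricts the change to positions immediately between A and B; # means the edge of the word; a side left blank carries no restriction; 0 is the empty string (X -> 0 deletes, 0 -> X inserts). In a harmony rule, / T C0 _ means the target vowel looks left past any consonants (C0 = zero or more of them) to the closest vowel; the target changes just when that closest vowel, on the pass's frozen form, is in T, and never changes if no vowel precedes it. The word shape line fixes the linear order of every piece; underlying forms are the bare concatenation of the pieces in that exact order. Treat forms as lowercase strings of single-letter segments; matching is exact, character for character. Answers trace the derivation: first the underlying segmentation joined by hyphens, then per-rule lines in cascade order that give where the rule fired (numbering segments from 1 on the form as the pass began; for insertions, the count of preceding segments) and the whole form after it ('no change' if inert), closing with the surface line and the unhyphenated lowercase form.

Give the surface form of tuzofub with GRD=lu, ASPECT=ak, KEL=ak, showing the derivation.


underlying: tuzofub-sov-i-b
1. o -> e, u -> i / F C0 _: no change
2. b -> p, d -> t, g -> k, v -> f, z -> s / _ #: fires at position(s) 12: tuzofubsovip
surface: tuzofubsovip


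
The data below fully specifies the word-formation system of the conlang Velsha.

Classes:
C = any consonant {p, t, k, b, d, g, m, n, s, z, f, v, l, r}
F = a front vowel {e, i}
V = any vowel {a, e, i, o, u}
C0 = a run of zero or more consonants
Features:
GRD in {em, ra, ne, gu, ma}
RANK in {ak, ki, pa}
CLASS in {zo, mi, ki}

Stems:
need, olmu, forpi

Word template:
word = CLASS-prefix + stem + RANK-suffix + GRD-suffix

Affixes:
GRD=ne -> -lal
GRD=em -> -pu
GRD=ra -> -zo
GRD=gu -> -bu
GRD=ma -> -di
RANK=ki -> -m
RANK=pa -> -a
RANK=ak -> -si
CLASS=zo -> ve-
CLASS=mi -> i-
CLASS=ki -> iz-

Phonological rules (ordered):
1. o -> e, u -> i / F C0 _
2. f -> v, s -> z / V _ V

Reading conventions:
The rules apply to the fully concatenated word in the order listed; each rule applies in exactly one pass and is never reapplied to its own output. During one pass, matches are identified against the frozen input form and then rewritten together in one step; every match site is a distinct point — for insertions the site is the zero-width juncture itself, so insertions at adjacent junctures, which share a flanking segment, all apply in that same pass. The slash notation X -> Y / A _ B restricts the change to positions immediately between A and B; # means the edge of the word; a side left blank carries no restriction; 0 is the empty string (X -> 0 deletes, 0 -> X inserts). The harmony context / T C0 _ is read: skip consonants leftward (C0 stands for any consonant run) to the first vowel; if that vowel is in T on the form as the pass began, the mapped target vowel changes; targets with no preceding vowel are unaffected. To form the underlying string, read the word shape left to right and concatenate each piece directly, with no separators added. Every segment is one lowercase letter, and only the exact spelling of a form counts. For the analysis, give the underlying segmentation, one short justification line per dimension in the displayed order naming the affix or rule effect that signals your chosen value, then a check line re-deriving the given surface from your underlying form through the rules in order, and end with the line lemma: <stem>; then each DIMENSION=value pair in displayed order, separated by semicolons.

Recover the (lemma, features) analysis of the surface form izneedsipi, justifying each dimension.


underlying: iz-need-si-pu
GRD=em - signalled by the affix -pu
RANK=ak - signalled by the affix -si
CLASS=ki - signalled by the affix iz-
check: izneedsipu -> izneedsipi -> izneedsipi
lemma: need; GRD=em; RANK=ak; CLASS=ki


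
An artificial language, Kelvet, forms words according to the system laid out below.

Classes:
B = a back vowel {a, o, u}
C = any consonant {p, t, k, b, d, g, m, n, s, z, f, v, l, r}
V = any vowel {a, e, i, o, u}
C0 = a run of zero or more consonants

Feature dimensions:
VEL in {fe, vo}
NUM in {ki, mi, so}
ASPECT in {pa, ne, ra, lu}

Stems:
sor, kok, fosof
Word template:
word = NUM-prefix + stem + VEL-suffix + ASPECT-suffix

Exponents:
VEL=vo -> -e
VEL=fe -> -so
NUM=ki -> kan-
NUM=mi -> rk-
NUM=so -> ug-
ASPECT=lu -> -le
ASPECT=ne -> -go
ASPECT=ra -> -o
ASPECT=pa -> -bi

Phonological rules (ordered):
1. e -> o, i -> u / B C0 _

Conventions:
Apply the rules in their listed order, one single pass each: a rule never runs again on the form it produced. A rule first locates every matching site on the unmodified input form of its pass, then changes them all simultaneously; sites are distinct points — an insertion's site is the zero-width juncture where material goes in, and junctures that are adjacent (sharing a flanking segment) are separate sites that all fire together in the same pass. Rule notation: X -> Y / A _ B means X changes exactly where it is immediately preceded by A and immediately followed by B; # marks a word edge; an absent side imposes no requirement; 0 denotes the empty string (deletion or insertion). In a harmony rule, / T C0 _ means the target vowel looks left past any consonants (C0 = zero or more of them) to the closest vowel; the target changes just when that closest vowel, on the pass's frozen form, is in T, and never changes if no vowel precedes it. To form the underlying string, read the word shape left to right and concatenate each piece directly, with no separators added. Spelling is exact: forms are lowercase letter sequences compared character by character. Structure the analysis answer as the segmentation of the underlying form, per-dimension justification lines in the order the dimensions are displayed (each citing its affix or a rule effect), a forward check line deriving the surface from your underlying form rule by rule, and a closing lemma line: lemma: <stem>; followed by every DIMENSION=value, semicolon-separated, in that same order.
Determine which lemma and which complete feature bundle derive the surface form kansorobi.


underlying: kan-sor-e-bi
VEL=vo - signalled by the affix -e
NUM=ki - signalled by the affix kan-
ASPECT=pa - signalled by the affix -bi
check: kansorebi -> kansorobi
lemma: sor; VEL=vo; NUM=ki; ASPECT=pa


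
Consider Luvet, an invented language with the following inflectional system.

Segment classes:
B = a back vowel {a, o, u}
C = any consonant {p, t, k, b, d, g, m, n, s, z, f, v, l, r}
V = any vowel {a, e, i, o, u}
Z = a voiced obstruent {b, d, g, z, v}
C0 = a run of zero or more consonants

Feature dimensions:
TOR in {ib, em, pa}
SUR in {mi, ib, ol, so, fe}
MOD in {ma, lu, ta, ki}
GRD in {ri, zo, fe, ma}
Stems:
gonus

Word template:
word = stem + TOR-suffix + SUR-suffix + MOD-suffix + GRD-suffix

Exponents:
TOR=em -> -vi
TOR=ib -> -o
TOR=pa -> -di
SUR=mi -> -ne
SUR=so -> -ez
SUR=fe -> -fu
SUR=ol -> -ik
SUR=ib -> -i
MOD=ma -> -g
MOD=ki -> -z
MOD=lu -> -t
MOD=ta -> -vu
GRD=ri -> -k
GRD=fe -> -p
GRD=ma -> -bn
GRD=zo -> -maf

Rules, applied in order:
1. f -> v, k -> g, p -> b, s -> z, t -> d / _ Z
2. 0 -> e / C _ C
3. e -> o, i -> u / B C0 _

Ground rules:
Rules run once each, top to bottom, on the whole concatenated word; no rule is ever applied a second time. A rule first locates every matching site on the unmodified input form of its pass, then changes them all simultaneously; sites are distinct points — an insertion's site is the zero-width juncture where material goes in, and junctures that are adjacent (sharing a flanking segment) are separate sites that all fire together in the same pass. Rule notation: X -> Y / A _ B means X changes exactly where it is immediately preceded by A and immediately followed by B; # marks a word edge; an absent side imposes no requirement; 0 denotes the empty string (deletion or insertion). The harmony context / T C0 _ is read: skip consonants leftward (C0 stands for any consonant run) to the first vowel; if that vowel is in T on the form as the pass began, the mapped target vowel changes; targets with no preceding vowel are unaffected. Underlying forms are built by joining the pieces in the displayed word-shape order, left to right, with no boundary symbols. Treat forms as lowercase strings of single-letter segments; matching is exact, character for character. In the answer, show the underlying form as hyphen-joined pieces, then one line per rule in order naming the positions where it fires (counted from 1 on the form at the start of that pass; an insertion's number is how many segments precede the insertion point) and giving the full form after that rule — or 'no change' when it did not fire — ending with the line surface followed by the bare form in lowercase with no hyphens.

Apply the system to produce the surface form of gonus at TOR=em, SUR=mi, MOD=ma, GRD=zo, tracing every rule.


underlying: gonus-vi-ne-g-maf
1. f -> v, k -> g, p -> b, s -> z, t -> d / _ Z: fires at position(s) 5: gonuzvinegmaf
2. 0 -> e / C _ C: inserts after position(s) 5, 10: gonuzevinegemaf
3. e -> o, i -> u / B C0 _: fires at position(s) 6: gonuzovinegemaf
surface: gonuzovinegemaf


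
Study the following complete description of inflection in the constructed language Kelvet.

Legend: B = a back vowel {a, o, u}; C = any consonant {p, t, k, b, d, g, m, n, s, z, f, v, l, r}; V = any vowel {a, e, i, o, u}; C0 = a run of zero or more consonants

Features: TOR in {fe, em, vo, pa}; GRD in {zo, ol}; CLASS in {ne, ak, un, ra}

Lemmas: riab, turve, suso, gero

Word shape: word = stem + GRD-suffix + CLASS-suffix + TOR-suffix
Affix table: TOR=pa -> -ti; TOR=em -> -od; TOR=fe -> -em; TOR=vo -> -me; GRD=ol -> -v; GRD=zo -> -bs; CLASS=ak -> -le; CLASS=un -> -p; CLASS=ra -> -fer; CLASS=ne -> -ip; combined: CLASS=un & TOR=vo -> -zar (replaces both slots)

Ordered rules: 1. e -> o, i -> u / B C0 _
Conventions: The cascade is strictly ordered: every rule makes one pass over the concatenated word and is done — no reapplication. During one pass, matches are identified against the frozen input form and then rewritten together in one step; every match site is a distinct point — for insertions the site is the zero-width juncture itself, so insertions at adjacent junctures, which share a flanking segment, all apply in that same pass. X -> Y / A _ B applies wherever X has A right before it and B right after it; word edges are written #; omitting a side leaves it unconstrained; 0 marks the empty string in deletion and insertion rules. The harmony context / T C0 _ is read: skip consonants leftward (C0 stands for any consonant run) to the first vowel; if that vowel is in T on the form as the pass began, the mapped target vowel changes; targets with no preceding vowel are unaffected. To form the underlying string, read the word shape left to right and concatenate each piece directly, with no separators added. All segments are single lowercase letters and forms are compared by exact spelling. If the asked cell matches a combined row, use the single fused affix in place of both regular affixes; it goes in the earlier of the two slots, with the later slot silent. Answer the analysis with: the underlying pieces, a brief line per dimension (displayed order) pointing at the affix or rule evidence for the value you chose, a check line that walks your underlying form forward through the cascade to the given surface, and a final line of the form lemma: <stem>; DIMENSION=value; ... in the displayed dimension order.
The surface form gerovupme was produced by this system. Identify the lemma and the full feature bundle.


underlying: gero-v-ip-me
TOR=vo - signalled by the affix -me
GRD=ol - signalled by the affix -v
CLASS=ne - signalled by the affix -ip
check: gerovipme -> gerovupme
lemma: gero; TOR=vo; GRD=ol; CLASS=ne


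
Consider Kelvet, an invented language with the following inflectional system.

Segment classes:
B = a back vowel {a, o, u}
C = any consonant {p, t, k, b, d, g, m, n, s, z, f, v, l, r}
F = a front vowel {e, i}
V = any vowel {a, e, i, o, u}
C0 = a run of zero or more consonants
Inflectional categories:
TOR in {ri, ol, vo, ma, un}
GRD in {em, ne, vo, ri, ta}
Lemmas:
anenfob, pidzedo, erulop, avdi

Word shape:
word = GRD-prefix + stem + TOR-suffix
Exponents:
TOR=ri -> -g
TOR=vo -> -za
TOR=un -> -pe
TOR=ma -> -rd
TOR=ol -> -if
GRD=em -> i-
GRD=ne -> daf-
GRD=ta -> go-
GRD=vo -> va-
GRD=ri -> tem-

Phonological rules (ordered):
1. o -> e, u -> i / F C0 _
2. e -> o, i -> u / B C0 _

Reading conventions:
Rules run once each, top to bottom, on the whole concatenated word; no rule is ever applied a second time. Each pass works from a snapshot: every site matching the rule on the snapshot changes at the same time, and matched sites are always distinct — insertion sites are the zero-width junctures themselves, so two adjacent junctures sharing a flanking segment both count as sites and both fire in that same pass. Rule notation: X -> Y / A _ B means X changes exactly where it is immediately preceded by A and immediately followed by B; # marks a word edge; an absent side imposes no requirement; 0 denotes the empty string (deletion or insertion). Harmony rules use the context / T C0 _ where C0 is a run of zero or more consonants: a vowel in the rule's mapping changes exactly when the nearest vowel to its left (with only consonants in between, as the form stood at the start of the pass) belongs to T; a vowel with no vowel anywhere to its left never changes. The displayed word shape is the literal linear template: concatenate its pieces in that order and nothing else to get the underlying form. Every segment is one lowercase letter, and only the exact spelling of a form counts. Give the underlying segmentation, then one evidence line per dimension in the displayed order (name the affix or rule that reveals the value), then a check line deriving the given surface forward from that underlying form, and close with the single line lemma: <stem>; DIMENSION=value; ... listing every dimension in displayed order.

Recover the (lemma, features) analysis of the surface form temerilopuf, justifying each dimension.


underlying: tem-erulop-if
TOR=ol - signalled by the affix -if
GRD=ri - signalled by the affix tem-
check: temerulopif -> temerilopif -> temerilopuf
lemma: erulop; TOR=ol; GRD=ri


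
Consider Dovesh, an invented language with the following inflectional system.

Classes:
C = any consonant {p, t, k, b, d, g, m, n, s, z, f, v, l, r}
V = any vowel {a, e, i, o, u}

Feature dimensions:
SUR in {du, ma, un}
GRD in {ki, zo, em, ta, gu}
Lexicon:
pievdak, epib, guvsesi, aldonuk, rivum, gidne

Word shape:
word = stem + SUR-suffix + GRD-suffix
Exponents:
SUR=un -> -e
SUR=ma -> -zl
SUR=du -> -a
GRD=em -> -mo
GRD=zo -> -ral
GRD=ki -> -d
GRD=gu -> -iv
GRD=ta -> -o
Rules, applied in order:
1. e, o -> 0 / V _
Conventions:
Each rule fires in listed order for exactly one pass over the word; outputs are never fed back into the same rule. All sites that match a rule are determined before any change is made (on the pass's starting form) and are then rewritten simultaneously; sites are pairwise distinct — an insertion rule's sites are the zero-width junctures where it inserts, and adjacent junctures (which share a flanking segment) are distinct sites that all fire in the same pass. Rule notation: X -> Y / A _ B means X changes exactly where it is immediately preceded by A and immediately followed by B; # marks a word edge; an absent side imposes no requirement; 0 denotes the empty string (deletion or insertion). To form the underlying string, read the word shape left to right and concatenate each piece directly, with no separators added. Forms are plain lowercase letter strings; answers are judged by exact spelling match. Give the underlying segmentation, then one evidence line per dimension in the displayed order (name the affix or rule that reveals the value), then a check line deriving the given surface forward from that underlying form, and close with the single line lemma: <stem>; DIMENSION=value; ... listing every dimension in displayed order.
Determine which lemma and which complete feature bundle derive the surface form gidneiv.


underlying: gidne-e-iv
SUR=un - signalled by the affix -e
GRD=gu - signalled by the affix -iv
check: gidneeiv -> gidneiv
lemma: gidne; SUR=un; GRD=gu


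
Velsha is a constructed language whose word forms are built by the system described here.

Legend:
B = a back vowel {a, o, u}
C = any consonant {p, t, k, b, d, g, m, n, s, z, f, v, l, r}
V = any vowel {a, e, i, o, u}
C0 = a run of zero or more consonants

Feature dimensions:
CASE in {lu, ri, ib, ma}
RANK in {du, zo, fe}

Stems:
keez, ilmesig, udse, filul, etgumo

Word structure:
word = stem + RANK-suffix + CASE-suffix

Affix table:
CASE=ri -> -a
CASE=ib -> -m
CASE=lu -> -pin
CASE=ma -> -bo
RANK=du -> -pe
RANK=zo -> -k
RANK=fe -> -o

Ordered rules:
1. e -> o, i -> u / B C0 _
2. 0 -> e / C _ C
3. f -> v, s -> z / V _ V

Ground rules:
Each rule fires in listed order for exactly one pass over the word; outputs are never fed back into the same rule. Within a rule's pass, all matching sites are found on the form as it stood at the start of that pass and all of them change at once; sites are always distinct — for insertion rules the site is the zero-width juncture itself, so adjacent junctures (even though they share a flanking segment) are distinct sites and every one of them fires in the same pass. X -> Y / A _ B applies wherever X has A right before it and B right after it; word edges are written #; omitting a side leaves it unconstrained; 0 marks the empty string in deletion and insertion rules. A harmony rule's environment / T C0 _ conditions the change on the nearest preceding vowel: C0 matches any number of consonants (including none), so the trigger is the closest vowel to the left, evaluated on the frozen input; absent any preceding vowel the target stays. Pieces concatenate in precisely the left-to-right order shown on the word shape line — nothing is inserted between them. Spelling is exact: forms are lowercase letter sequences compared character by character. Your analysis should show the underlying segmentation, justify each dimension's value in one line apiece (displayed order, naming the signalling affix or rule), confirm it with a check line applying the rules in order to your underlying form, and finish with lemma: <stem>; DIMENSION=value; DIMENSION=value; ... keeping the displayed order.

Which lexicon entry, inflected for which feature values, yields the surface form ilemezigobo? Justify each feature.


underlying: ilmesig-o-bo
CASE=ma - signalled by the affix -bo
RANK=fe - signalled by the affix -o
check: ilmesigobo -> ilmesigobo -> ilemesigobo -> ilemezigobo
lemma: ilmesig; CASE=ma; RANK=fe
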